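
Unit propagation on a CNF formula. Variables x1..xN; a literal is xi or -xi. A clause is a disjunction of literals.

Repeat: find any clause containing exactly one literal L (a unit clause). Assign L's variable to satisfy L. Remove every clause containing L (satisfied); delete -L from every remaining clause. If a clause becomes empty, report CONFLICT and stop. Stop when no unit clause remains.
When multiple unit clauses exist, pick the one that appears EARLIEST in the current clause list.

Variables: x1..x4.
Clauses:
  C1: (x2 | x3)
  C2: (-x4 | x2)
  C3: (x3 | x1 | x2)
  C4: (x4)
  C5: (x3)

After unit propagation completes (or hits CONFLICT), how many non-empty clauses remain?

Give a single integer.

Answer: 0

Derivation:
unit clause [4] forces x4=T; simplify:
  drop -4 from [-4, 2] -> [2]
  satisfied 1 clause(s); 4 remain; assigned so far: [4]
unit clause [2] forces x2=T; simplify:
  satisfied 3 clause(s); 1 remain; assigned so far: [2, 4]
unit clause [3] forces x3=T; simplify:
  satisfied 1 clause(s); 0 remain; assigned so far: [2, 3, 4]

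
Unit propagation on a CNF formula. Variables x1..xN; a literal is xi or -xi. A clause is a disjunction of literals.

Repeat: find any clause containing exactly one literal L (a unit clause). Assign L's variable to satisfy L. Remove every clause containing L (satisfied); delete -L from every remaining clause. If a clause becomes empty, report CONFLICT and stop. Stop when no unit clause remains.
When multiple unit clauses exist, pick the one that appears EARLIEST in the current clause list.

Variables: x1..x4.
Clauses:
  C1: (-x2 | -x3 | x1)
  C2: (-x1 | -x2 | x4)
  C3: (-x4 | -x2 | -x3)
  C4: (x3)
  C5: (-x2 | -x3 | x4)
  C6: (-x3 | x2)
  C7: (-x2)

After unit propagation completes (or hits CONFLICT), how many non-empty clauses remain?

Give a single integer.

Answer: 4

Derivation:
unit clause [3] forces x3=T; simplify:
  drop -3 from [-2, -3, 1] -> [-2, 1]
  drop -3 from [-4, -2, -3] -> [-4, -2]
  drop -3 from [-2, -3, 4] -> [-2, 4]
  drop -3 from [-3, 2] -> [2]
  satisfied 1 clause(s); 6 remain; assigned so far: [3]
unit clause [2] forces x2=T; simplify:
  drop -2 from [-2, 1] -> [1]
  drop -2 from [-1, -2, 4] -> [-1, 4]
  drop -2 from [-4, -2] -> [-4]
  drop -2 from [-2, 4] -> [4]
  drop -2 from [-2] -> [] (empty!)
  satisfied 1 clause(s); 5 remain; assigned so far: [2, 3]
CONFLICT (empty clause)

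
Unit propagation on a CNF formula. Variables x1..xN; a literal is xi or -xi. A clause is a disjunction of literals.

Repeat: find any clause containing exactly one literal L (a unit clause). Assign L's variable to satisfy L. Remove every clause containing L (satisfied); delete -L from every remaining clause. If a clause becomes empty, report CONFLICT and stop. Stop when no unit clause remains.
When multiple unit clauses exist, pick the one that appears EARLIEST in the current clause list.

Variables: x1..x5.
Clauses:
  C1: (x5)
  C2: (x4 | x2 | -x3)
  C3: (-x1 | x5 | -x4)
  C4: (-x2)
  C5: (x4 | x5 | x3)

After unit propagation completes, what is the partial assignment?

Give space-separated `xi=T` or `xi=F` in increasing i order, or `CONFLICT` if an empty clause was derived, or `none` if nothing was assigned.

Answer: x2=F x5=T

Derivation:
unit clause [5] forces x5=T; simplify:
  satisfied 3 clause(s); 2 remain; assigned so far: [5]
unit clause [-2] forces x2=F; simplify:
  drop 2 from [4, 2, -3] -> [4, -3]
  satisfied 1 clause(s); 1 remain; assigned so far: [2, 5]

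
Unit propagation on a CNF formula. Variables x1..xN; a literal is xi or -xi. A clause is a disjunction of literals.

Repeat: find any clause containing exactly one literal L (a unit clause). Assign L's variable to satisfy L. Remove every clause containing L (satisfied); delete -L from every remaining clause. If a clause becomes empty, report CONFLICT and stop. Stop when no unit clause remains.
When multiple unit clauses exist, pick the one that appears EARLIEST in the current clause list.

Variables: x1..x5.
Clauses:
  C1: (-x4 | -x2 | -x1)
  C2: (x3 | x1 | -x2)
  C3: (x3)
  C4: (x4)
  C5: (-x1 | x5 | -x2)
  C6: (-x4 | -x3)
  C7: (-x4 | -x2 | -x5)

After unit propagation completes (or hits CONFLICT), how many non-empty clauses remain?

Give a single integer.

Answer: 3

Derivation:
unit clause [3] forces x3=T; simplify:
  drop -3 from [-4, -3] -> [-4]
  satisfied 2 clause(s); 5 remain; assigned so far: [3]
unit clause [4] forces x4=T; simplify:
  drop -4 from [-4, -2, -1] -> [-2, -1]
  drop -4 from [-4] -> [] (empty!)
  drop -4 from [-4, -2, -5] -> [-2, -5]
  satisfied 1 clause(s); 4 remain; assigned so far: [3, 4]
CONFLICT (empty clause)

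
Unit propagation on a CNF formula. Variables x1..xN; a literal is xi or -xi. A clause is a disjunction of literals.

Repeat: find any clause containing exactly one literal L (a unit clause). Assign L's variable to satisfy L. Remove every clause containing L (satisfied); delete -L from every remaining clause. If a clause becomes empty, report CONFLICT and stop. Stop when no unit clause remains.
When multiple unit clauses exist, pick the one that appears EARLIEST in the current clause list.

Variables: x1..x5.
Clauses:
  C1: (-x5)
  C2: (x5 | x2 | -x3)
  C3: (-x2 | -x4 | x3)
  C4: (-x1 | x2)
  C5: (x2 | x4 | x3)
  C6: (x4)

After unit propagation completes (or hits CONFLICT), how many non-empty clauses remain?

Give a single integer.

unit clause [-5] forces x5=F; simplify:
  drop 5 from [5, 2, -3] -> [2, -3]
  satisfied 1 clause(s); 5 remain; assigned so far: [5]
unit clause [4] forces x4=T; simplify:
  drop -4 from [-2, -4, 3] -> [-2, 3]
  satisfied 2 clause(s); 3 remain; assigned so far: [4, 5]

Answer: 3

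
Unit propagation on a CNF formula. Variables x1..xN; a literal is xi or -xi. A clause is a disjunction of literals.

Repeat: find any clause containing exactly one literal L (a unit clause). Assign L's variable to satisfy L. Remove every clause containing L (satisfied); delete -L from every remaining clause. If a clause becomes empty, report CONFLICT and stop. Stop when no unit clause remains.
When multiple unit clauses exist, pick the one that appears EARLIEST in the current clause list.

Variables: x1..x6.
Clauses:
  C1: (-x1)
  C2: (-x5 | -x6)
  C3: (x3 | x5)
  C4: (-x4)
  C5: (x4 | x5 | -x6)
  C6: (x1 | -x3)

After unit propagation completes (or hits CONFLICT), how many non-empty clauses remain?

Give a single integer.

Answer: 0

Derivation:
unit clause [-1] forces x1=F; simplify:
  drop 1 from [1, -3] -> [-3]
  satisfied 1 clause(s); 5 remain; assigned so far: [1]
unit clause [-4] forces x4=F; simplify:
  drop 4 from [4, 5, -6] -> [5, -6]
  satisfied 1 clause(s); 4 remain; assigned so far: [1, 4]
unit clause [-3] forces x3=F; simplify:
  drop 3 from [3, 5] -> [5]
  satisfied 1 clause(s); 3 remain; assigned so far: [1, 3, 4]
unit clause [5] forces x5=T; simplify:
  drop -5 from [-5, -6] -> [-6]
  satisfied 2 clause(s); 1 remain; assigned so far: [1, 3, 4, 5]
unit clause [-6] forces x6=F; simplify:
  satisfied 1 clause(s); 0 remain; assigned so far: [1, 3, 4, 5, 6]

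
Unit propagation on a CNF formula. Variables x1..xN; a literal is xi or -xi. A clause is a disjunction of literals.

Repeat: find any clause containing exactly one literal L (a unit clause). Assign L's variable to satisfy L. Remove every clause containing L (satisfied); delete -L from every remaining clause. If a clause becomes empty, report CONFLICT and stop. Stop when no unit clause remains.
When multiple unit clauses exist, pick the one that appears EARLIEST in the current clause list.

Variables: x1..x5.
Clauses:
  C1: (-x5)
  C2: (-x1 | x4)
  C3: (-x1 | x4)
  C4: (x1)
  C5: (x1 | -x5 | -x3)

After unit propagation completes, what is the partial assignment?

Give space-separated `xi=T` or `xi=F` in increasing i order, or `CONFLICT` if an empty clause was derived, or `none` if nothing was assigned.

unit clause [-5] forces x5=F; simplify:
  satisfied 2 clause(s); 3 remain; assigned so far: [5]
unit clause [1] forces x1=T; simplify:
  drop -1 from [-1, 4] -> [4]
  drop -1 from [-1, 4] -> [4]
  satisfied 1 clause(s); 2 remain; assigned so far: [1, 5]
unit clause [4] forces x4=T; simplify:
  satisfied 2 clause(s); 0 remain; assigned so far: [1, 4, 5]

Answer: x1=T x4=T x5=F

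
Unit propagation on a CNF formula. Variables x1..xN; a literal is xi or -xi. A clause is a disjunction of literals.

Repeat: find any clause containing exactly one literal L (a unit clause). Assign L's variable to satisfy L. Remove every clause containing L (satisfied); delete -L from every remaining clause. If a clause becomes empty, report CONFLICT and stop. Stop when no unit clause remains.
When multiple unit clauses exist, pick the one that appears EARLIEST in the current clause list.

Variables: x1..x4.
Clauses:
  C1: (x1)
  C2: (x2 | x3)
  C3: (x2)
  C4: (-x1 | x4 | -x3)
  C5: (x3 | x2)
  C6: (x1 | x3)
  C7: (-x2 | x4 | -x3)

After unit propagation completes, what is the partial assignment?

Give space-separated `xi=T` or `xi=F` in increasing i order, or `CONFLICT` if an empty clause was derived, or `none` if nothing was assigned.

unit clause [1] forces x1=T; simplify:
  drop -1 from [-1, 4, -3] -> [4, -3]
  satisfied 2 clause(s); 5 remain; assigned so far: [1]
unit clause [2] forces x2=T; simplify:
  drop -2 from [-2, 4, -3] -> [4, -3]
  satisfied 3 clause(s); 2 remain; assigned so far: [1, 2]

Answer: x1=T x2=T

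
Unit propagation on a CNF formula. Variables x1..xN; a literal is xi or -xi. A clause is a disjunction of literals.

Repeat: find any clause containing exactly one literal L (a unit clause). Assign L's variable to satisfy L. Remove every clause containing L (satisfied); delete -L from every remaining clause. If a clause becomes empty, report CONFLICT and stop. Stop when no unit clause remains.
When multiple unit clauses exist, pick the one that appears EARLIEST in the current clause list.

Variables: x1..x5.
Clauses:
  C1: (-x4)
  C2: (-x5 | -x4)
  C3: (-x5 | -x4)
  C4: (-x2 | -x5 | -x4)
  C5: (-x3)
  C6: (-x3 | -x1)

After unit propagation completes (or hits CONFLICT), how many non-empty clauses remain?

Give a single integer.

Answer: 0

Derivation:
unit clause [-4] forces x4=F; simplify:
  satisfied 4 clause(s); 2 remain; assigned so far: [4]
unit clause [-3] forces x3=F; simplify:
  satisfied 2 clause(s); 0 remain; assigned so far: [3, 4]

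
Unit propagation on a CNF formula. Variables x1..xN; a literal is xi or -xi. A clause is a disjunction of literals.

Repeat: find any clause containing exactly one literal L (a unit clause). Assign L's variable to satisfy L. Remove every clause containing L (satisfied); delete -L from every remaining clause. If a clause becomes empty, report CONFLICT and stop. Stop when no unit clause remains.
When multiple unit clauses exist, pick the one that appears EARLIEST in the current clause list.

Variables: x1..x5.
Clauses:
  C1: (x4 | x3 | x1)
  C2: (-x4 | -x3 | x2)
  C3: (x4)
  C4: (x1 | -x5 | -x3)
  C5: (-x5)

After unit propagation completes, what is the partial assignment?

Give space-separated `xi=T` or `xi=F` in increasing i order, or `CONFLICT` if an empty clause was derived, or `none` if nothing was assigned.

unit clause [4] forces x4=T; simplify:
  drop -4 from [-4, -3, 2] -> [-3, 2]
  satisfied 2 clause(s); 3 remain; assigned so far: [4]
unit clause [-5] forces x5=F; simplify:
  satisfied 2 clause(s); 1 remain; assigned so far: [4, 5]

Answer: x4=T x5=F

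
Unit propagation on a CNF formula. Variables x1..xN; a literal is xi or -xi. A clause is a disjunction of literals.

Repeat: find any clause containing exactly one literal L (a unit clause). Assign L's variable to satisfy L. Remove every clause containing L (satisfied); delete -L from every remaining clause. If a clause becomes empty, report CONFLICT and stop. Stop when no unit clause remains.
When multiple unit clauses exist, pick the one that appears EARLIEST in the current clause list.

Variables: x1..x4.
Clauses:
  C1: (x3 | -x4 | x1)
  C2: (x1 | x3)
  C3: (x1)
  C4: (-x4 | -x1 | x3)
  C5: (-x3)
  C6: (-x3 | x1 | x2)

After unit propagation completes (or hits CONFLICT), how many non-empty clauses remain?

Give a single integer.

unit clause [1] forces x1=T; simplify:
  drop -1 from [-4, -1, 3] -> [-4, 3]
  satisfied 4 clause(s); 2 remain; assigned so far: [1]
unit clause [-3] forces x3=F; simplify:
  drop 3 from [-4, 3] -> [-4]
  satisfied 1 clause(s); 1 remain; assigned so far: [1, 3]
unit clause [-4] forces x4=F; simplify:
  satisfied 1 clause(s); 0 remain; assigned so far: [1, 3, 4]

Answer: 0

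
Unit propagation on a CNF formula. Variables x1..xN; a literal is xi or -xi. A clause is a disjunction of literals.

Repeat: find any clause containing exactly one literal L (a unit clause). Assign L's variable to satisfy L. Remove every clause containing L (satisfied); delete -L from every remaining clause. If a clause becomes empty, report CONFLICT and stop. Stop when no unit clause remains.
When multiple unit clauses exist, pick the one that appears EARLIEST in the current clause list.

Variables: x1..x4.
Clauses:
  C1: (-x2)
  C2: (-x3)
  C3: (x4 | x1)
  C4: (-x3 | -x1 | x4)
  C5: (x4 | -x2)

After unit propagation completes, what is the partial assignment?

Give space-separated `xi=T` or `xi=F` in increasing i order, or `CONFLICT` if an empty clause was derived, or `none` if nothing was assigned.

Answer: x2=F x3=F

Derivation:
unit clause [-2] forces x2=F; simplify:
  satisfied 2 clause(s); 3 remain; assigned so far: [2]
unit clause [-3] forces x3=F; simplify:
  satisfied 2 clause(s); 1 remain; assigned so far: [2, 3]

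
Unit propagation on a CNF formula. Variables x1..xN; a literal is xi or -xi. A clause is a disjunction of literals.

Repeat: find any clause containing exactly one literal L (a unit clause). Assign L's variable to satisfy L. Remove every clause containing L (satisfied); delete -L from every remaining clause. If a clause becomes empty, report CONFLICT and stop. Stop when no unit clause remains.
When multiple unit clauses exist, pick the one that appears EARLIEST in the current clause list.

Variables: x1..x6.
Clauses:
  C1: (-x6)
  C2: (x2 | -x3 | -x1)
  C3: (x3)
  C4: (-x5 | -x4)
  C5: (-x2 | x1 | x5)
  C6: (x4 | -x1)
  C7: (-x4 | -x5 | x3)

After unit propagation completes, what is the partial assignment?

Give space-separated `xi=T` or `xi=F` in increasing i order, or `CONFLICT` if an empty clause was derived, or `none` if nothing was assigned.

Answer: x3=T x6=F

Derivation:
unit clause [-6] forces x6=F; simplify:
  satisfied 1 clause(s); 6 remain; assigned so far: [6]
unit clause [3] forces x3=T; simplify:
  drop -3 from [2, -3, -1] -> [2, -1]
  satisfied 2 clause(s); 4 remain; assigned so far: [3, 6]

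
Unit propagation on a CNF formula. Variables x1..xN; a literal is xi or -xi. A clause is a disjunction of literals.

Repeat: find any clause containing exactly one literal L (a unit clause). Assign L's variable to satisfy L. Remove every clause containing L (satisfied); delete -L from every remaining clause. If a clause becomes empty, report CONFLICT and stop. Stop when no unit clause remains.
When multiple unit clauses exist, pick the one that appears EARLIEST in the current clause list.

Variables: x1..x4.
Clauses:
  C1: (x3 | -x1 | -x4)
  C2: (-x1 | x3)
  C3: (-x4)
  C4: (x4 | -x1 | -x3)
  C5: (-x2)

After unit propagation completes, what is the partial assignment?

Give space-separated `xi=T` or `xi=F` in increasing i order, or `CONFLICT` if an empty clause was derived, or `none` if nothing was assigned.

Answer: x2=F x4=F

Derivation:
unit clause [-4] forces x4=F; simplify:
  drop 4 from [4, -1, -3] -> [-1, -3]
  satisfied 2 clause(s); 3 remain; assigned so far: [4]
unit clause [-2] forces x2=F; simplify:
  satisfied 1 clause(s); 2 remain; assigned so far: [2, 4]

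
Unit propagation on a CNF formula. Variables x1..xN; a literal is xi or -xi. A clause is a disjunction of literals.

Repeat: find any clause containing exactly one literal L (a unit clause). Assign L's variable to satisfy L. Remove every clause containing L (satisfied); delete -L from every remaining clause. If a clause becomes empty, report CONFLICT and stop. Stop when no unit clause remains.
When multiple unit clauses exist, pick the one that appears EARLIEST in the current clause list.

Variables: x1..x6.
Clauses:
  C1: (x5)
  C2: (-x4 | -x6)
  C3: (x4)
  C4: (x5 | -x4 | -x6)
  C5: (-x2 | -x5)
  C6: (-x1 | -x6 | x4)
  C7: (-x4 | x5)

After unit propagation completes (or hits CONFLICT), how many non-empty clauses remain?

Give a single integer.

Answer: 0

Derivation:
unit clause [5] forces x5=T; simplify:
  drop -5 from [-2, -5] -> [-2]
  satisfied 3 clause(s); 4 remain; assigned so far: [5]
unit clause [4] forces x4=T; simplify:
  drop -4 from [-4, -6] -> [-6]
  satisfied 2 clause(s); 2 remain; assigned so far: [4, 5]
unit clause [-6] forces x6=F; simplify:
  satisfied 1 clause(s); 1 remain; assigned so far: [4, 5, 6]
unit clause [-2] forces x2=F; simplify:
  satisfied 1 clause(s); 0 remain; assigned so far: [2, 4, 5, 6]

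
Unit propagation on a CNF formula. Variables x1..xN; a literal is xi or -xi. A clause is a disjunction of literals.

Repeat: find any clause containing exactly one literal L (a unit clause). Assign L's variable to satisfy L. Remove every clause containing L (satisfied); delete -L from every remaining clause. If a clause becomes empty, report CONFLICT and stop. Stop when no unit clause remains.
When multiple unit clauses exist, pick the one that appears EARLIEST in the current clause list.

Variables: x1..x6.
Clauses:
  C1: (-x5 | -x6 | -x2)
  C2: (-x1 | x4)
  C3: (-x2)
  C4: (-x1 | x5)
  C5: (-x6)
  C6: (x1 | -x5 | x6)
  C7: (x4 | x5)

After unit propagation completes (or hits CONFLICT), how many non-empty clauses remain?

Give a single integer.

unit clause [-2] forces x2=F; simplify:
  satisfied 2 clause(s); 5 remain; assigned so far: [2]
unit clause [-6] forces x6=F; simplify:
  drop 6 from [1, -5, 6] -> [1, -5]
  satisfied 1 clause(s); 4 remain; assigned so far: [2, 6]

Answer: 4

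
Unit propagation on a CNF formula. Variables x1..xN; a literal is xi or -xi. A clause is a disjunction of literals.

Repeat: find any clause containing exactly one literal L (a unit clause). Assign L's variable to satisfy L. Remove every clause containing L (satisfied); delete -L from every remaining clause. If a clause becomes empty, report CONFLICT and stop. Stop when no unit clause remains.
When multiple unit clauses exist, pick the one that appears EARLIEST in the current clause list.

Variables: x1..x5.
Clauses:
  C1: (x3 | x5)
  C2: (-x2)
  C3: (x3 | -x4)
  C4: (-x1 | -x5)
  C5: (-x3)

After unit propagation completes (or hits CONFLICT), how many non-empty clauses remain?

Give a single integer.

unit clause [-2] forces x2=F; simplify:
  satisfied 1 clause(s); 4 remain; assigned so far: [2]
unit clause [-3] forces x3=F; simplify:
  drop 3 from [3, 5] -> [5]
  drop 3 from [3, -4] -> [-4]
  satisfied 1 clause(s); 3 remain; assigned so far: [2, 3]
unit clause [5] forces x5=T; simplify:
  drop -5 from [-1, -5] -> [-1]
  satisfied 1 clause(s); 2 remain; assigned so far: [2, 3, 5]
unit clause [-4] forces x4=F; simplify:
  satisfied 1 clause(s); 1 remain; assigned so far: [2, 3, 4, 5]
unit clause [-1] forces x1=F; simplify:
  satisfied 1 clause(s); 0 remain; assigned so far: [1, 2, 3, 4, 5]

Answer: 0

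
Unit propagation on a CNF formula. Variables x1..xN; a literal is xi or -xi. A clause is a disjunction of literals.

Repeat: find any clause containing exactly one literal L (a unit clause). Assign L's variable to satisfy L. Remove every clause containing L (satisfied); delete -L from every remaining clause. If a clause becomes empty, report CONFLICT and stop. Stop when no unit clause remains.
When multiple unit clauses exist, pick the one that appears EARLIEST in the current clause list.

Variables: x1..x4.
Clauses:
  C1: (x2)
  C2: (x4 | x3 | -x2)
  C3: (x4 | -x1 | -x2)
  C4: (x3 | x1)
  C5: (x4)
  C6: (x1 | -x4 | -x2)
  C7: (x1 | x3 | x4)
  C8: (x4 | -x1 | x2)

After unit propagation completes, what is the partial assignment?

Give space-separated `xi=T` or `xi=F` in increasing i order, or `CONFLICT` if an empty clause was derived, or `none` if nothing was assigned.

Answer: x1=T x2=T x4=T

Derivation:
unit clause [2] forces x2=T; simplify:
  drop -2 from [4, 3, -2] -> [4, 3]
  drop -2 from [4, -1, -2] -> [4, -1]
  drop -2 from [1, -4, -2] -> [1, -4]
  satisfied 2 clause(s); 6 remain; assigned so far: [2]
unit clause [4] forces x4=T; simplify:
  drop -4 from [1, -4] -> [1]
  satisfied 4 clause(s); 2 remain; assigned so far: [2, 4]
unit clause [1] forces x1=T; simplify:
  satisfied 2 clause(s); 0 remain; assigned so far: [1, 2, 4]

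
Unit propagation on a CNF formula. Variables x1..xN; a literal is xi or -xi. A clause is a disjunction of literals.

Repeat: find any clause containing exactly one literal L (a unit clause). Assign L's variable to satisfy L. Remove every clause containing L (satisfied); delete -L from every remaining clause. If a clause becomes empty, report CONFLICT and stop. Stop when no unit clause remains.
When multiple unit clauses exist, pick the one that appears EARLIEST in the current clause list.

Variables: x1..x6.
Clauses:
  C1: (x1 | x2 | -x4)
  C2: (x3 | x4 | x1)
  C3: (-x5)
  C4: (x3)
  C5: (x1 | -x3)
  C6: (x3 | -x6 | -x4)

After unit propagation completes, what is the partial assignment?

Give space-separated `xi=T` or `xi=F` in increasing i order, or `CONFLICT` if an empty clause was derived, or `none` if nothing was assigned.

Answer: x1=T x3=T x5=F

Derivation:
unit clause [-5] forces x5=F; simplify:
  satisfied 1 clause(s); 5 remain; assigned so far: [5]
unit clause [3] forces x3=T; simplify:
  drop -3 from [1, -3] -> [1]
  satisfied 3 clause(s); 2 remain; assigned so far: [3, 5]
unit clause [1] forces x1=T; simplify:
  satisfied 2 clause(s); 0 remain; assigned so far: [1, 3, 5]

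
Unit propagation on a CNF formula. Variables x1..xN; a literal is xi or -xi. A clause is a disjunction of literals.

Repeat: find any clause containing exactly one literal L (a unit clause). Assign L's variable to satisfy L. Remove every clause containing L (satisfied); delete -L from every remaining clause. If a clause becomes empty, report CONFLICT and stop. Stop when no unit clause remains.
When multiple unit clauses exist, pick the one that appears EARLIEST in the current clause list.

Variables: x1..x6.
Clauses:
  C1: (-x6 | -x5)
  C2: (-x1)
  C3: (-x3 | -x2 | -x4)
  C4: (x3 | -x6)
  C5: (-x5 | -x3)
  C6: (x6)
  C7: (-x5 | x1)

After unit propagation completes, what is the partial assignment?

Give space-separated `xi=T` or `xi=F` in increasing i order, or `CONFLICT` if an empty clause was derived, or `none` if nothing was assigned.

unit clause [-1] forces x1=F; simplify:
  drop 1 from [-5, 1] -> [-5]
  satisfied 1 clause(s); 6 remain; assigned so far: [1]
unit clause [6] forces x6=T; simplify:
  drop -6 from [-6, -5] -> [-5]
  drop -6 from [3, -6] -> [3]
  satisfied 1 clause(s); 5 remain; assigned so far: [1, 6]
unit clause [-5] forces x5=F; simplify:
  satisfied 3 clause(s); 2 remain; assigned so far: [1, 5, 6]
unit clause [3] forces x3=T; simplify:
  drop -3 from [-3, -2, -4] -> [-2, -4]
  satisfied 1 clause(s); 1 remain; assigned so far: [1, 3, 5, 6]

Answer: x1=F x3=T x5=F x6=T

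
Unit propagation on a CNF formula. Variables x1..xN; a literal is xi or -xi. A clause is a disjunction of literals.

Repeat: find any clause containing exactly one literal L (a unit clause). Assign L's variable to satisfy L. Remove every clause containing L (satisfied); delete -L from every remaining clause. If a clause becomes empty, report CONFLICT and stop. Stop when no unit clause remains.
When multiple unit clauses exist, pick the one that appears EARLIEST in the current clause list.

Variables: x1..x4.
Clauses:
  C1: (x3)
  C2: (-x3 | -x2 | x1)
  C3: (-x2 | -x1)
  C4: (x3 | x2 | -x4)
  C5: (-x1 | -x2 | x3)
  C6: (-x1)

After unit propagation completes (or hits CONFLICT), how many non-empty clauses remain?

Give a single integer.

Answer: 0

Derivation:
unit clause [3] forces x3=T; simplify:
  drop -3 from [-3, -2, 1] -> [-2, 1]
  satisfied 3 clause(s); 3 remain; assigned so far: [3]
unit clause [-1] forces x1=F; simplify:
  drop 1 from [-2, 1] -> [-2]
  satisfied 2 clause(s); 1 remain; assigned so far: [1, 3]
unit clause [-2] forces x2=F; simplify:
  satisfied 1 clause(s); 0 remain; assigned so far: [1, 2, 3]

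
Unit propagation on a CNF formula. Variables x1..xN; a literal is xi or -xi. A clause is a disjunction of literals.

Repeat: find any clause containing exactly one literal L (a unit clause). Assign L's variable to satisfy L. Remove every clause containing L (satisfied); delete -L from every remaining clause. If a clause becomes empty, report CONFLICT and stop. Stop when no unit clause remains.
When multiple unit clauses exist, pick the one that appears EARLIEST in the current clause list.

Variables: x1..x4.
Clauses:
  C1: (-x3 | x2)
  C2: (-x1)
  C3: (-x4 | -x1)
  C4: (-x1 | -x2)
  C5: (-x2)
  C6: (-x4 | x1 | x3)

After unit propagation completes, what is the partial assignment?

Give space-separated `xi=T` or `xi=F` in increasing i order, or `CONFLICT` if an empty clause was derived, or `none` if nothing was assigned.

Answer: x1=F x2=F x3=F x4=F

Derivation:
unit clause [-1] forces x1=F; simplify:
  drop 1 from [-4, 1, 3] -> [-4, 3]
  satisfied 3 clause(s); 3 remain; assigned so far: [1]
unit clause [-2] forces x2=F; simplify:
  drop 2 from [-3, 2] -> [-3]
  satisfied 1 clause(s); 2 remain; assigned so far: [1, 2]
unit clause [-3] forces x3=F; simplify:
  drop 3 from [-4, 3] -> [-4]
  satisfied 1 clause(s); 1 remain; assigned so far: [1, 2, 3]
unit clause [-4] forces x4=F; simplify:
  satisfied 1 clause(s); 0 remain; assigned so far: [1, 2, 3, 4]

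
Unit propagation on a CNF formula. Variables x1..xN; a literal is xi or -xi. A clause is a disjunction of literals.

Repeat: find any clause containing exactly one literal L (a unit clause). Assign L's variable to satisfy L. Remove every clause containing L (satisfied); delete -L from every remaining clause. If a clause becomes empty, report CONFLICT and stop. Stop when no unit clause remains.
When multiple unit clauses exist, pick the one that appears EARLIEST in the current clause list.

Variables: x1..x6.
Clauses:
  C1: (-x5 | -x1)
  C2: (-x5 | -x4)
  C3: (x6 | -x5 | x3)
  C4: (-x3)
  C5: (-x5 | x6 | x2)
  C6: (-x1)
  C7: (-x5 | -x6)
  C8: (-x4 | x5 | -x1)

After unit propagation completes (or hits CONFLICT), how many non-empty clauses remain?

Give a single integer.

Answer: 4

Derivation:
unit clause [-3] forces x3=F; simplify:
  drop 3 from [6, -5, 3] -> [6, -5]
  satisfied 1 clause(s); 7 remain; assigned so far: [3]
unit clause [-1] forces x1=F; simplify:
  satisfied 3 clause(s); 4 remain; assigned so far: [1, 3]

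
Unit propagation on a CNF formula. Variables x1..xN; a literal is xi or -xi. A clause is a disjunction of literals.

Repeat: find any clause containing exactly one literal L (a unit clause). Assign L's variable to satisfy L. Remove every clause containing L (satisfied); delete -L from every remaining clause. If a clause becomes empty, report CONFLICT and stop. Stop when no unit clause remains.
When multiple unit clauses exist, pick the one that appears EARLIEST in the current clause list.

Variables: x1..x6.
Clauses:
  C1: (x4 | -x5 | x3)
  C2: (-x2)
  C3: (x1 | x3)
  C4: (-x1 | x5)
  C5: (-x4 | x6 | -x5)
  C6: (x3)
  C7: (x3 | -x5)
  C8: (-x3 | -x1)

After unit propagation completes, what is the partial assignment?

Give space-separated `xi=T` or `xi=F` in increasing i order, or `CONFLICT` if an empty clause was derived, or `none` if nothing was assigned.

unit clause [-2] forces x2=F; simplify:
  satisfied 1 clause(s); 7 remain; assigned so far: [2]
unit clause [3] forces x3=T; simplify:
  drop -3 from [-3, -1] -> [-1]
  satisfied 4 clause(s); 3 remain; assigned so far: [2, 3]
unit clause [-1] forces x1=F; simplify:
  satisfied 2 clause(s); 1 remain; assigned so far: [1, 2, 3]

Answer: x1=F x2=F x3=T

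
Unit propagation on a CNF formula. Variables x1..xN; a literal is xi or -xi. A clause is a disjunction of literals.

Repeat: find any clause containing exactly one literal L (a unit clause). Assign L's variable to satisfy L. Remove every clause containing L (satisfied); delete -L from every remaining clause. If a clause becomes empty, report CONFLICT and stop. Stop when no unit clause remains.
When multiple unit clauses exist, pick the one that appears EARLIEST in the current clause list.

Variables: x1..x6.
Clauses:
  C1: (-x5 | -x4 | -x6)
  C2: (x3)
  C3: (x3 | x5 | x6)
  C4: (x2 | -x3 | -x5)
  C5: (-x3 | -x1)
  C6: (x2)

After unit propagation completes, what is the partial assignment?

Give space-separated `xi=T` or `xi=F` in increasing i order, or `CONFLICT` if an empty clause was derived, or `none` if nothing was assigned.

unit clause [3] forces x3=T; simplify:
  drop -3 from [2, -3, -5] -> [2, -5]
  drop -3 from [-3, -1] -> [-1]
  satisfied 2 clause(s); 4 remain; assigned so far: [3]
unit clause [-1] forces x1=F; simplify:
  satisfied 1 clause(s); 3 remain; assigned so far: [1, 3]
unit clause [2] forces x2=T; simplify:
  satisfied 2 clause(s); 1 remain; assigned so far: [1, 2, 3]

Answer: x1=F x2=T x3=T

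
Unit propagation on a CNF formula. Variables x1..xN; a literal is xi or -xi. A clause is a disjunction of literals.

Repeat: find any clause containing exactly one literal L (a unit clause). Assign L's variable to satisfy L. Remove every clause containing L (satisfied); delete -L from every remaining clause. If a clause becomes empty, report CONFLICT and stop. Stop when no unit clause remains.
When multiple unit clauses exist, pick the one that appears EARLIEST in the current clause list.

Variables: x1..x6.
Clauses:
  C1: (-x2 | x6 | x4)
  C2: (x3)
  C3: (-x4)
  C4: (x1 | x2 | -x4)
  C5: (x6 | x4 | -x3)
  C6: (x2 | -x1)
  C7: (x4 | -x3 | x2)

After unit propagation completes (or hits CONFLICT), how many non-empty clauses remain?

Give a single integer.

Answer: 0

Derivation:
unit clause [3] forces x3=T; simplify:
  drop -3 from [6, 4, -3] -> [6, 4]
  drop -3 from [4, -3, 2] -> [4, 2]
  satisfied 1 clause(s); 6 remain; assigned so far: [3]
unit clause [-4] forces x4=F; simplify:
  drop 4 from [-2, 6, 4] -> [-2, 6]
  drop 4 from [6, 4] -> [6]
  drop 4 from [4, 2] -> [2]
  satisfied 2 clause(s); 4 remain; assigned so far: [3, 4]
unit clause [6] forces x6=T; simplify:
  satisfied 2 clause(s); 2 remain; assigned so far: [3, 4, 6]
unit clause [2] forces x2=T; simplify:
  satisfied 2 clause(s); 0 remain; assigned so far: [2, 3, 4, 6]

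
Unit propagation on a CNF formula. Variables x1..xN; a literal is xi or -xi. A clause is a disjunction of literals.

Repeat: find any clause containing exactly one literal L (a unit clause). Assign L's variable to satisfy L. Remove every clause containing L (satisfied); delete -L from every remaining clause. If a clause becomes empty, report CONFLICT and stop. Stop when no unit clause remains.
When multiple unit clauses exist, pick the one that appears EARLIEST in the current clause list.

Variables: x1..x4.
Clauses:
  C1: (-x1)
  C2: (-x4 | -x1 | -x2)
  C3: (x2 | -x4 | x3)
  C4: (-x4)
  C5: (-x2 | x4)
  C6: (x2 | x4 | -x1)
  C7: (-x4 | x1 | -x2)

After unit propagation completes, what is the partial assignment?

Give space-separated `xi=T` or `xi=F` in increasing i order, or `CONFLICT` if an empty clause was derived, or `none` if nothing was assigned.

unit clause [-1] forces x1=F; simplify:
  drop 1 from [-4, 1, -2] -> [-4, -2]
  satisfied 3 clause(s); 4 remain; assigned so far: [1]
unit clause [-4] forces x4=F; simplify:
  drop 4 from [-2, 4] -> [-2]
  satisfied 3 clause(s); 1 remain; assigned so far: [1, 4]
unit clause [-2] forces x2=F; simplify:
  satisfied 1 clause(s); 0 remain; assigned so far: [1, 2, 4]

Answer: x1=F x2=F x4=F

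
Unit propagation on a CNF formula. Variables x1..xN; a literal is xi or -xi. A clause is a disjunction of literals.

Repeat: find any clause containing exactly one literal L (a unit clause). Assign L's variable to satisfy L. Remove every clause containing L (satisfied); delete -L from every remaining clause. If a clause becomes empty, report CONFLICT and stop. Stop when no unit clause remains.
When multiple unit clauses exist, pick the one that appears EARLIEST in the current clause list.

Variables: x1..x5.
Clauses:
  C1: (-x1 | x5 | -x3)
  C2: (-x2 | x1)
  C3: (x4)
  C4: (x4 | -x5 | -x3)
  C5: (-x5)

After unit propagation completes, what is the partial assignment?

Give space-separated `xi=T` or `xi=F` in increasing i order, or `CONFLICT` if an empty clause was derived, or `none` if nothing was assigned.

unit clause [4] forces x4=T; simplify:
  satisfied 2 clause(s); 3 remain; assigned so far: [4]
unit clause [-5] forces x5=F; simplify:
  drop 5 from [-1, 5, -3] -> [-1, -3]
  satisfied 1 clause(s); 2 remain; assigned so far: [4, 5]

Answer: x4=T x5=F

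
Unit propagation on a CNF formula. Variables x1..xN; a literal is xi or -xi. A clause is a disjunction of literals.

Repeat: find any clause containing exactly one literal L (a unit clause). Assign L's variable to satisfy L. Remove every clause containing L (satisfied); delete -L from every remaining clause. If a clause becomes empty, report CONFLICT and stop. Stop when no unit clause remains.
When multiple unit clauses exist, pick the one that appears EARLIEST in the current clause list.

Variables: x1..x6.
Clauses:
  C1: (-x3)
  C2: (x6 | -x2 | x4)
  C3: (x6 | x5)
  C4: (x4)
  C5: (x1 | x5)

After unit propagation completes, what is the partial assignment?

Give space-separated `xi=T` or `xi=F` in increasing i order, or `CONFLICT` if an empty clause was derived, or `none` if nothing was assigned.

unit clause [-3] forces x3=F; simplify:
  satisfied 1 clause(s); 4 remain; assigned so far: [3]
unit clause [4] forces x4=T; simplify:
  satisfied 2 clause(s); 2 remain; assigned so far: [3, 4]

Answer: x3=F x4=T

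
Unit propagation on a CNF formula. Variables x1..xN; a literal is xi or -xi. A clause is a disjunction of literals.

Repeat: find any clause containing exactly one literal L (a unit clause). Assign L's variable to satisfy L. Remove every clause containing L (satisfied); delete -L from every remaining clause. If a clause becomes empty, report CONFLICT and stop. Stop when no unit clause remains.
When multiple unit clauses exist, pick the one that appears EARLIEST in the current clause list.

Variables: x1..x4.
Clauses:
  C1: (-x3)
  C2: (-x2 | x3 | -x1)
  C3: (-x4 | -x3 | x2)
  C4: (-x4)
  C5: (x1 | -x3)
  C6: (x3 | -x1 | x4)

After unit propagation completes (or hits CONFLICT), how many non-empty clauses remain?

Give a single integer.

unit clause [-3] forces x3=F; simplify:
  drop 3 from [-2, 3, -1] -> [-2, -1]
  drop 3 from [3, -1, 4] -> [-1, 4]
  satisfied 3 clause(s); 3 remain; assigned so far: [3]
unit clause [-4] forces x4=F; simplify:
  drop 4 from [-1, 4] -> [-1]
  satisfied 1 clause(s); 2 remain; assigned so far: [3, 4]
unit clause [-1] forces x1=F; simplify:
  satisfied 2 clause(s); 0 remain; assigned so far: [1, 3, 4]

Answer: 0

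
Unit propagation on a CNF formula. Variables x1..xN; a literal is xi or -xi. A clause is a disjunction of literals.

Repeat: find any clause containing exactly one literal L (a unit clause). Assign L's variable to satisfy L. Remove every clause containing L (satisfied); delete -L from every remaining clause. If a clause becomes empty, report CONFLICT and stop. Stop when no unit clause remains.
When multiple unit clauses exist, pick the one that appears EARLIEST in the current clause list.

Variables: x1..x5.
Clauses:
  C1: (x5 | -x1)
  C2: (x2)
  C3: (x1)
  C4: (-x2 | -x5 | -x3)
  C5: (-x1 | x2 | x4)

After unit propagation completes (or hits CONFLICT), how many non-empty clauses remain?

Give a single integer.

Answer: 0

Derivation:
unit clause [2] forces x2=T; simplify:
  drop -2 from [-2, -5, -3] -> [-5, -3]
  satisfied 2 clause(s); 3 remain; assigned so far: [2]
unit clause [1] forces x1=T; simplify:
  drop -1 from [5, -1] -> [5]
  satisfied 1 clause(s); 2 remain; assigned so far: [1, 2]
unit clause [5] forces x5=T; simplify:
  drop -5 from [-5, -3] -> [-3]
  satisfied 1 clause(s); 1 remain; assigned so far: [1, 2, 5]
unit clause [-3] forces x3=F; simplify:
  satisfied 1 clause(s); 0 remain; assigned so far: [1, 2, 3, 5]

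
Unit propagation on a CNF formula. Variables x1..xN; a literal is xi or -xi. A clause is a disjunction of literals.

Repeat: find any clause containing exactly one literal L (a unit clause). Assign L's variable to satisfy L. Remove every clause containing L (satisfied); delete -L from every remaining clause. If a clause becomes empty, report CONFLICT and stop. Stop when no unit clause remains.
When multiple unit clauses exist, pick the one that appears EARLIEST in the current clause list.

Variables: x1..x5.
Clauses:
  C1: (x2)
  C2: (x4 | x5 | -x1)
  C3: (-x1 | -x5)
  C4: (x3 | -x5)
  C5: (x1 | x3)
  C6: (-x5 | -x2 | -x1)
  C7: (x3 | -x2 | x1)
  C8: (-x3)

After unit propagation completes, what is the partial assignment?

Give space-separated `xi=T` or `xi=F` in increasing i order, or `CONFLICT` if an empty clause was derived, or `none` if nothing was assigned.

Answer: x1=T x2=T x3=F x4=T x5=F

Derivation:
unit clause [2] forces x2=T; simplify:
  drop -2 from [-5, -2, -1] -> [-5, -1]
  drop -2 from [3, -2, 1] -> [3, 1]
  satisfied 1 clause(s); 7 remain; assigned so far: [2]
unit clause [-3] forces x3=F; simplify:
  drop 3 from [3, -5] -> [-5]
  drop 3 from [1, 3] -> [1]
  drop 3 from [3, 1] -> [1]
  satisfied 1 clause(s); 6 remain; assigned so far: [2, 3]
unit clause [-5] forces x5=F; simplify:
  drop 5 from [4, 5, -1] -> [4, -1]
  satisfied 3 clause(s); 3 remain; assigned so far: [2, 3, 5]
unit clause [1] forces x1=T; simplify:
  drop -1 from [4, -1] -> [4]
  satisfied 2 clause(s); 1 remain; assigned so far: [1, 2, 3, 5]
unit clause [4] forces x4=T; simplify:
  satisfied 1 clause(s); 0 remain; assigned so far: [1, 2, 3, 4, 5]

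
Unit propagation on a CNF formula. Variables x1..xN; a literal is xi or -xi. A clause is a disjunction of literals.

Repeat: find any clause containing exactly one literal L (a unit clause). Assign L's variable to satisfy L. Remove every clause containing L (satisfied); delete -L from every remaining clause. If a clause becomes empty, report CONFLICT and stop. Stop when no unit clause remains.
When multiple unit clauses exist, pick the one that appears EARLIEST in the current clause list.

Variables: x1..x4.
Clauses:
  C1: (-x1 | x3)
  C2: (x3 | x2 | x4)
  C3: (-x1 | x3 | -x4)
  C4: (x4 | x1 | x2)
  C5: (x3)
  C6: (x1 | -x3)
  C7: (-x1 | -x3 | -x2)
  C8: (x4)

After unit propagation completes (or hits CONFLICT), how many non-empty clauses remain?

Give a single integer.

unit clause [3] forces x3=T; simplify:
  drop -3 from [1, -3] -> [1]
  drop -3 from [-1, -3, -2] -> [-1, -2]
  satisfied 4 clause(s); 4 remain; assigned so far: [3]
unit clause [1] forces x1=T; simplify:
  drop -1 from [-1, -2] -> [-2]
  satisfied 2 clause(s); 2 remain; assigned so far: [1, 3]
unit clause [-2] forces x2=F; simplify:
  satisfied 1 clause(s); 1 remain; assigned so far: [1, 2, 3]
unit clause [4] forces x4=T; simplify:
  satisfied 1 clause(s); 0 remain; assigned so far: [1, 2, 3, 4]

Answer: 0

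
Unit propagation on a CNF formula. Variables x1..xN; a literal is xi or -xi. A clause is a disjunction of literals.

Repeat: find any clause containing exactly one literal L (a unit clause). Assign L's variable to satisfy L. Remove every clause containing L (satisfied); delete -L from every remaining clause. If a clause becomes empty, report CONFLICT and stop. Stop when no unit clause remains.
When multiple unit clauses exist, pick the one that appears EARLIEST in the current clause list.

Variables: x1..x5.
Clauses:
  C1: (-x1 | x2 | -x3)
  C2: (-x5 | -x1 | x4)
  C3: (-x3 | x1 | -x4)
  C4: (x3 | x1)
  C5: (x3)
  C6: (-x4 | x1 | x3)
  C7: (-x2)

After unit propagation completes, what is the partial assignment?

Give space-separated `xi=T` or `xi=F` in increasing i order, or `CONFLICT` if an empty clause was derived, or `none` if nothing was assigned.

Answer: x1=F x2=F x3=T x4=F

Derivation:
unit clause [3] forces x3=T; simplify:
  drop -3 from [-1, 2, -3] -> [-1, 2]
  drop -3 from [-3, 1, -4] -> [1, -4]
  satisfied 3 clause(s); 4 remain; assigned so far: [3]
unit clause [-2] forces x2=F; simplify:
  drop 2 from [-1, 2] -> [-1]
  satisfied 1 clause(s); 3 remain; assigned so far: [2, 3]
unit clause [-1] forces x1=F; simplify:
  drop 1 from [1, -4] -> [-4]
  satisfied 2 clause(s); 1 remain; assigned so far: [1, 2, 3]
unit clause [-4] forces x4=F; simplify:
  satisfied 1 clause(s); 0 remain; assigned so far: [1, 2, 3, 4]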